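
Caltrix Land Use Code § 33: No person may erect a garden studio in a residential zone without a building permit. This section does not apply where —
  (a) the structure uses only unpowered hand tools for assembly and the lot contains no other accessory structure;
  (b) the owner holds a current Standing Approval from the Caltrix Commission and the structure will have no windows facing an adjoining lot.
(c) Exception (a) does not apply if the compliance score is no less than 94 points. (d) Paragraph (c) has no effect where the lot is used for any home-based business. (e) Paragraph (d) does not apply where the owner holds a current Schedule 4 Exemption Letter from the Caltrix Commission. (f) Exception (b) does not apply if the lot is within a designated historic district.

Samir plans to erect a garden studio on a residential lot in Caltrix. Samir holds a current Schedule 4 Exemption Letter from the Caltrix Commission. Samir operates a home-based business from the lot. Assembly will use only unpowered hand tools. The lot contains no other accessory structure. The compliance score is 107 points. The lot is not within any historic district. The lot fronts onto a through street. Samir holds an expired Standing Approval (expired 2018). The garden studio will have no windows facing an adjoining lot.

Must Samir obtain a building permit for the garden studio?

Yes — Samir must obtain a building permit.

Exception (a)'s conditions are all satisfied: assembly uses only hand tools; the lot has no other accessory structure. But applying paragraphs (c)–(e): (c) operates against (a): the compliance score is 107 points, meeting the 94 points threshold. (d) is triggered (a home-based business operates on the lot), but is set aside by (e): (e) is triggered — a current Schedule 4 Exemption Letter is held. Exception (a) does not apply.
Exception (b) fails — there is no Standing Approval in force.
None of the exceptions is available; § 33 applies in full.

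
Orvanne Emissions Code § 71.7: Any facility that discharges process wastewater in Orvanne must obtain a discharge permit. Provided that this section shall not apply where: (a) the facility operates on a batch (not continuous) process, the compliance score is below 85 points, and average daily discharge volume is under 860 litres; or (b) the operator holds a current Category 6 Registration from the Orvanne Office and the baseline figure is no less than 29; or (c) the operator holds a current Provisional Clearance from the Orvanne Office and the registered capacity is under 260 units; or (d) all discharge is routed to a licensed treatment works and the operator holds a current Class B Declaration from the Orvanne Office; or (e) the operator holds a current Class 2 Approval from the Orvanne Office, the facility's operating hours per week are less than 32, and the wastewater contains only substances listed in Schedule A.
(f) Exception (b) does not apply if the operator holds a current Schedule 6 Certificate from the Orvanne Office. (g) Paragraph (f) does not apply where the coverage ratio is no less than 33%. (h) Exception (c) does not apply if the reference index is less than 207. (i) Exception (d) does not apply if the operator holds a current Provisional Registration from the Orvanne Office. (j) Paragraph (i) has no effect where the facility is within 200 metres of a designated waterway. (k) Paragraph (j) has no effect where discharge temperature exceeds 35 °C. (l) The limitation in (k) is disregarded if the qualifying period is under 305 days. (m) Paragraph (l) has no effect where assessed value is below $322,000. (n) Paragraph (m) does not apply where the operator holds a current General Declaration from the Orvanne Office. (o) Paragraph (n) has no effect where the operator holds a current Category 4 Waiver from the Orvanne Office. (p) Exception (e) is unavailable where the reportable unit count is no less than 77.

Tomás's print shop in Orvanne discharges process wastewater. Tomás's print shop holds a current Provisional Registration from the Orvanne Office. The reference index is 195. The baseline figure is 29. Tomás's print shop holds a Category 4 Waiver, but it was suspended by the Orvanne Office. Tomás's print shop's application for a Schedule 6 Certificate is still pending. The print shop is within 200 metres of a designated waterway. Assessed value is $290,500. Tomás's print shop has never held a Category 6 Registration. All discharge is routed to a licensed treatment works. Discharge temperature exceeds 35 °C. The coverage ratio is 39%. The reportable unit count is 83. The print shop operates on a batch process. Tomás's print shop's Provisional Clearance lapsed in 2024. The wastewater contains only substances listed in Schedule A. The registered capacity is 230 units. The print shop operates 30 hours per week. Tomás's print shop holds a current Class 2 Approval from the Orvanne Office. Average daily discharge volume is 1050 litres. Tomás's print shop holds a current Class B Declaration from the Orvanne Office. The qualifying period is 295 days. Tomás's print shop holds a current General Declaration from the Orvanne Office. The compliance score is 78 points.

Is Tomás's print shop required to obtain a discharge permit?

Exception (a) fails — average daily discharge volume is 1050 litres, not under 860 litres.
Exception (b) fails — no current Category 6 Registration is held.
Exception (c) requires that the operator holds a current Provisional Clearance from the Orvanne Office; but the Provisional Clearance is not current, so (c) is unavailable.
Exception (d)'s conditions are all satisfied: discharge is routed to a licensed treatment works; a current Class B Declaration is held. Considering the limiting provisions: (i) is triggered (a current Provisional Registration is held), but is overridden by (j): (j) is triggered — the print shop is within 200 m of a designated waterway. (k) would limit (j) — discharge temperature exceeds 35 °C — but (l) sets (k) aside: (l) operates against (k): the qualifying period is 295 days, under the 305 days limit. (m) operates (assessed value is $290,500, below the $322,000 limit), but is displaced by (n): (n) operates against (m): a current General Declaration is held. (o) is inapplicable (no current Category 4 Waiver is held), so (n) stands. So (d) applies.
Exception (e)'s conditions are all satisfied: a current Class 2 Approval is held; the facility's operating hours per week are 30, less than the 32 limit; the wastewater is Schedule-A-only. However, paragraph (p) must be considered: (p) is triggered — the reportable unit count is 83, meeting the 77 threshold. So (e) is unavailable.

No — exception (d) applies; Tomás's print shop is not required to obtain a discharge permit.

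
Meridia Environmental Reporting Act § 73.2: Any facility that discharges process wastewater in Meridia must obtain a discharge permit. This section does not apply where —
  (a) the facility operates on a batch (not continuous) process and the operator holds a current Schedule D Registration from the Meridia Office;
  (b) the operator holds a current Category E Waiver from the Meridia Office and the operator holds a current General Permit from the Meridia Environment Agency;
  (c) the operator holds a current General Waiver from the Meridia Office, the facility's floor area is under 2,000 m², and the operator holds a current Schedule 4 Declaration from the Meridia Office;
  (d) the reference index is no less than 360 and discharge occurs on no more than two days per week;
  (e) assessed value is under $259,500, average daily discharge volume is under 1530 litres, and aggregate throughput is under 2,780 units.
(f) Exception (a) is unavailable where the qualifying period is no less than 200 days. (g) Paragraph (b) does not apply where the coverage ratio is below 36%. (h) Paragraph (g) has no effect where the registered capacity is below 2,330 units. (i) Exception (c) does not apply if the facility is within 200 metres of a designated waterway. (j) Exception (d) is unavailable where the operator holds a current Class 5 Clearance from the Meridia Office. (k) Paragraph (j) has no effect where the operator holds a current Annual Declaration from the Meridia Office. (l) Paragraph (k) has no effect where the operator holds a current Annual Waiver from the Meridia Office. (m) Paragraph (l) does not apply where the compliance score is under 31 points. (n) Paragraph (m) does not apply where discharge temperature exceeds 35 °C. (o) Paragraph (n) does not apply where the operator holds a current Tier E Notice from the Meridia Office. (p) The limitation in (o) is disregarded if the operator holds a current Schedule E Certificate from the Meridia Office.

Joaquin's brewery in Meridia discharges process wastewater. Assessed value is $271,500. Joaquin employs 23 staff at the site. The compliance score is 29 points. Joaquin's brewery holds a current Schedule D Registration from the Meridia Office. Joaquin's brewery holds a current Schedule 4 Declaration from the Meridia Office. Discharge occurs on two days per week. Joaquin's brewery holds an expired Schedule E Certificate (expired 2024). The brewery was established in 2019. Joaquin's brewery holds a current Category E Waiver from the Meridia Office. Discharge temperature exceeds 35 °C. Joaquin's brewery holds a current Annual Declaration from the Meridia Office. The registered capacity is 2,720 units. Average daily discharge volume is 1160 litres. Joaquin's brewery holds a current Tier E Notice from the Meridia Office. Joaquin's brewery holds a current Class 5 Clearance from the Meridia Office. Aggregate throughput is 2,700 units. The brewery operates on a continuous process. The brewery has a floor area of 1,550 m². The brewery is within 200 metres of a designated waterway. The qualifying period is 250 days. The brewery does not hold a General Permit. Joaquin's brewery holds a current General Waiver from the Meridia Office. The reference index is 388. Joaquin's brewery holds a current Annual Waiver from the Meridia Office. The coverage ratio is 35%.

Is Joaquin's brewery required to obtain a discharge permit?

No — exception (d) applies; Joaquin's brewery is not required to obtain a discharge permit.

Exception (a) does not apply: the facility operates on a continuous process.
Exception (b) requires that the operator holds a current General Permit from the Meridia Environment Agency; but no General Permit is held, so (b) is unavailable.
All of (c)'s requirements are met (a current General Waiver is held; the facility's floor area is 1,550 m², under the 2,000 m² limit; a current Schedule 4 Declaration is held). However, paragraph (i) must be considered: (i) is engaged — the brewery is within 200 m of a designated waterway. Exception (c) does not apply.
Exception (d) is satisfied on its face — the reference index is 388, meeting the 360 threshold; discharge occurs on no more than two days per week. As to paragraphs (j)–(p): (j) would limit (d) — a current Class 5 Clearance is held — but (k) sets (j) aside: (k) operates against (j): a current Annual Declaration is held. (l) is engaged (a current Annual Waiver is held), but is set aside by (m): (m) operates against (l): the compliance score is 29 points, under the 31 points limit. (n) is engaged (discharge temperature exceeds 35 °C), but is overridden by (o): (o) operates — a current Tier E Notice is held. (p) is not engaged (there is no Schedule E Certificate in force), so (o) stands. So (d) applies.
Exception (e) does not apply: assessed value is $271,500, not under $259,500.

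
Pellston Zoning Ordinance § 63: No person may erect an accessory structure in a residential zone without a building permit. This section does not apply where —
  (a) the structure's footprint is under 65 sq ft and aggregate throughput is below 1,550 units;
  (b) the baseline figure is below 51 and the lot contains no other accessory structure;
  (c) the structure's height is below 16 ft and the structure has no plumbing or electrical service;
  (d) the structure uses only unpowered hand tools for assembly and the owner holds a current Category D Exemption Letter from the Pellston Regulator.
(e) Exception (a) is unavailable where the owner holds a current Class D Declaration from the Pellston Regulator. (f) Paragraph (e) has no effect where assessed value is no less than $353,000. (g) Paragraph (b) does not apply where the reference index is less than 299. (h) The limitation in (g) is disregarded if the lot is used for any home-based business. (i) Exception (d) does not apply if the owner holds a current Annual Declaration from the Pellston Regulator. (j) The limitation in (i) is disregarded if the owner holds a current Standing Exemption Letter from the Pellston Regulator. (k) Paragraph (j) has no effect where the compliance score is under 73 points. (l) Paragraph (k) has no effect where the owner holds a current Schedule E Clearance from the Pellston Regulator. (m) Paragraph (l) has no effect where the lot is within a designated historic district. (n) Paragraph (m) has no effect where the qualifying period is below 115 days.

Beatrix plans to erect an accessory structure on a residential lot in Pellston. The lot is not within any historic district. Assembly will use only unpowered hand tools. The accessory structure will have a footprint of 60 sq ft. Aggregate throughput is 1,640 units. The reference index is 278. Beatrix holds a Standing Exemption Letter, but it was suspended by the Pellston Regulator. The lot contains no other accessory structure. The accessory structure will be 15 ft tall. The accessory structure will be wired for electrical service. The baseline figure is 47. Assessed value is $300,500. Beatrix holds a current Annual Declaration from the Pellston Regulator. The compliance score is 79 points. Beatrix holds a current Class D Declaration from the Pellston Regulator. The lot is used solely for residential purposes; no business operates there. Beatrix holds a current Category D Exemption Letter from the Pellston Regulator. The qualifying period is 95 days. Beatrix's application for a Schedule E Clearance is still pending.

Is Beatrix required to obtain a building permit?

Exception (a) fails — aggregate throughput is 1,640 units, not below 1,550 units.
Exception (b) is satisfied on its face — the baseline figure is 47, below the 51 limit; the lot has no other accessory structure. However, paragraphs (g)–(h) must be considered: (g) operates — the reference index is 278, less than the 299 limit. (h), which would lift (g), is not triggered — the lot is solely residential. Exception (b) does not apply.
Exception (c) does not apply: electrical service is planned.
Exception (d) is satisfied on its face — assembly uses only hand tools; a current Category D Exemption Letter is held. Turning to paragraphs (i)–(n): (i) applies — a current Annual Declaration is held. (j) is not engaged (no current Standing Exemption Letter is held), so (i) stands. (d) is therefore removed.
No exception displaces § 63.

Yes — Beatrix must obtain a building permit.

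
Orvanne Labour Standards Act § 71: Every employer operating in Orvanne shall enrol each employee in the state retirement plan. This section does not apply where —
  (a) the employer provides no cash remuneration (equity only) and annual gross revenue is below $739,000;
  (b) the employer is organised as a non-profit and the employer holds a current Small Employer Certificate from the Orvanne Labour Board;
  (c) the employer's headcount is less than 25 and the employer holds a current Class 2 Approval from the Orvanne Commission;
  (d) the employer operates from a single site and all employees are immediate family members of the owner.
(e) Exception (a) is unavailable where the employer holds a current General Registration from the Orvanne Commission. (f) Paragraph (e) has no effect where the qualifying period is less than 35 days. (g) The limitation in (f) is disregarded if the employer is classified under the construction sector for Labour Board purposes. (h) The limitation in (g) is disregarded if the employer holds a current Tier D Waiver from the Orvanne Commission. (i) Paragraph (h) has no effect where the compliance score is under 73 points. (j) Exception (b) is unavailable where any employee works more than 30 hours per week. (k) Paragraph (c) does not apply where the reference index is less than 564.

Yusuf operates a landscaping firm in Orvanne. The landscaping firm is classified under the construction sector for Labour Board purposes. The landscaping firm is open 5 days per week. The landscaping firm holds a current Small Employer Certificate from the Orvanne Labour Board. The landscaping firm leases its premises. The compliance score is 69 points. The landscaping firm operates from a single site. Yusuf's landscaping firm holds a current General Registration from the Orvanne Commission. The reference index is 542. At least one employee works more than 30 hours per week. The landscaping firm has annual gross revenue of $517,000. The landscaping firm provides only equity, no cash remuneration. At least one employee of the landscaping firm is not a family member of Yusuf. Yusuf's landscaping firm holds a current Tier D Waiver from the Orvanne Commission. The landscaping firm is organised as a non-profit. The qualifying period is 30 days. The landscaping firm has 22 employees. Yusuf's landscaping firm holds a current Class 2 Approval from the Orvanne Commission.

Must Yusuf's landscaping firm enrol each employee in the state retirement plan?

Yes — Yusuf's landscaping firm must enrol each employee in the state retirement plan.

Exception (a)'s conditions are all satisfied: remuneration is equity-only; annual gross revenue is $517,000, below the $739,000 limit. However, paragraphs (e)–(i) must be considered: (e) operates against (a): a current General Registration is held. (f) would limit (e) — the qualifying period is 30 days, less than the 35 days limit — but (g) sets (f) aside: (g) operates against (f): the landscaping firm is classified under the construction sector. (h) applies (a current Tier D Waiver is held), but yields to (i): (i) is engaged — the compliance score is 69 points, under the 73 points limit. (a) is therefore removed.
Exception (b)'s conditions are all satisfied: the employer is a non-profit; a current Small Employer Certificate is held. But applying paragraph (j): (j) operates against (b): at least one employee exceeds 30 hours/week. So (b) is unavailable.
Exception (c): the employer's headcount is 22, less than the 25 limit; a current Class 2 Approval is held — every condition holds. Turning to paragraph (k): (k) operates against (c): the reference index is 542, less than the 564 limit. So (c) is unavailable.
Exception (d) fails — at least one employee is not a family member.
No exception displaces § 71.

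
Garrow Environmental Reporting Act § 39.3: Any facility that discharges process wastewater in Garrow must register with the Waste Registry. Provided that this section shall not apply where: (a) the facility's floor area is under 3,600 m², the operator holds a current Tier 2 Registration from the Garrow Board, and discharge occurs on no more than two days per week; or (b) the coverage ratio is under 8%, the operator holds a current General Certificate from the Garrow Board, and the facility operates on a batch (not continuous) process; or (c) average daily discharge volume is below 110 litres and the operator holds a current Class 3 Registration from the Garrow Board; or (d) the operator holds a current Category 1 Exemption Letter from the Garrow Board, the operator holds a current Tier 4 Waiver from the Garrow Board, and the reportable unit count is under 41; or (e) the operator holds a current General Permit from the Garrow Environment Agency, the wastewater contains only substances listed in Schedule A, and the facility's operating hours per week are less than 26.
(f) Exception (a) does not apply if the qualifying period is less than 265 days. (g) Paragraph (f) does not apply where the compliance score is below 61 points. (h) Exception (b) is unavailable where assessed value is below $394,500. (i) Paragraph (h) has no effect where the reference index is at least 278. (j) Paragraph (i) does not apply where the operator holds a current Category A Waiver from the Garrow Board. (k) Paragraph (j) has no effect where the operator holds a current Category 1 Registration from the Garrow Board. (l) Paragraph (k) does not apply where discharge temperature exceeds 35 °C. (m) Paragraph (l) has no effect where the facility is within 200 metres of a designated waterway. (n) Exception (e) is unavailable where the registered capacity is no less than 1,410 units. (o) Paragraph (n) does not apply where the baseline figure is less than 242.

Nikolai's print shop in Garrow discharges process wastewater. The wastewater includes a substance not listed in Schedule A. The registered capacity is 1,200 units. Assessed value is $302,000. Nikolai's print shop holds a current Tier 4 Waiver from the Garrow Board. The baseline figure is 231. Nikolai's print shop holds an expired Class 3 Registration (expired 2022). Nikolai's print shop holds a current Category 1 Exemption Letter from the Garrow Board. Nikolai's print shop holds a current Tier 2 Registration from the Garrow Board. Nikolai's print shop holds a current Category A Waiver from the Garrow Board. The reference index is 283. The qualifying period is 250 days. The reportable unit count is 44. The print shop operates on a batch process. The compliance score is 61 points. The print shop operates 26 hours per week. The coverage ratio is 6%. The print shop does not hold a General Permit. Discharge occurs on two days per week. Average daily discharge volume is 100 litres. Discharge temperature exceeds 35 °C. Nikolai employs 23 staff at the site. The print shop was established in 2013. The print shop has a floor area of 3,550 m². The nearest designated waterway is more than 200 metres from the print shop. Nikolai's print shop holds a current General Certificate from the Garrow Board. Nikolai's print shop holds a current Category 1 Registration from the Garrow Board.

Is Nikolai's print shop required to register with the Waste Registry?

Exception (a): the facility's floor area is 3,550 m², under the 3,600 m² limit; a current Tier 2 Registration is held; discharge occurs on no more than two days per week — every condition holds. But applying paragraphs (f)–(g): (f) is triggered — the qualifying period is 250 days, less than the 265 days limit. (g), which would lift (f), does not operate here — the compliance score is 61 points, not below 61 points. (a) is therefore removed.
Exception (b) is satisfied on its face — the coverage ratio is 6%, under the 8% limit; a current General Certificate is held; the facility operates on a batch process. However, paragraphs (h)–(m) must be considered: (h) operates against (b): assessed value is $302,000, below the $394,500 limit. (i) would limit (h) — the reference index is 283, meeting the 278 threshold — but (j) sets (i) aside: (j) is engaged — a current Category A Waiver is held. (k) applies (a current Category 1 Registration is held), but is set aside by (l): (l) is triggered — discharge temperature exceeds 35 °C. (m), which would lift (l), does not operate here — the print shop is more than 200 m from any designated waterway. (b) is therefore removed.
Exception (c) fails — no current Class 3 Registration is held.
Exception (d) does not apply: the reportable unit count is 44, not under 41.
Exception (e) fails — no General Permit is held.
No exception is made out. Nikolai's print shop falls within the general rule.

Yes — Nikolai's print shop must register with the Waste Registry.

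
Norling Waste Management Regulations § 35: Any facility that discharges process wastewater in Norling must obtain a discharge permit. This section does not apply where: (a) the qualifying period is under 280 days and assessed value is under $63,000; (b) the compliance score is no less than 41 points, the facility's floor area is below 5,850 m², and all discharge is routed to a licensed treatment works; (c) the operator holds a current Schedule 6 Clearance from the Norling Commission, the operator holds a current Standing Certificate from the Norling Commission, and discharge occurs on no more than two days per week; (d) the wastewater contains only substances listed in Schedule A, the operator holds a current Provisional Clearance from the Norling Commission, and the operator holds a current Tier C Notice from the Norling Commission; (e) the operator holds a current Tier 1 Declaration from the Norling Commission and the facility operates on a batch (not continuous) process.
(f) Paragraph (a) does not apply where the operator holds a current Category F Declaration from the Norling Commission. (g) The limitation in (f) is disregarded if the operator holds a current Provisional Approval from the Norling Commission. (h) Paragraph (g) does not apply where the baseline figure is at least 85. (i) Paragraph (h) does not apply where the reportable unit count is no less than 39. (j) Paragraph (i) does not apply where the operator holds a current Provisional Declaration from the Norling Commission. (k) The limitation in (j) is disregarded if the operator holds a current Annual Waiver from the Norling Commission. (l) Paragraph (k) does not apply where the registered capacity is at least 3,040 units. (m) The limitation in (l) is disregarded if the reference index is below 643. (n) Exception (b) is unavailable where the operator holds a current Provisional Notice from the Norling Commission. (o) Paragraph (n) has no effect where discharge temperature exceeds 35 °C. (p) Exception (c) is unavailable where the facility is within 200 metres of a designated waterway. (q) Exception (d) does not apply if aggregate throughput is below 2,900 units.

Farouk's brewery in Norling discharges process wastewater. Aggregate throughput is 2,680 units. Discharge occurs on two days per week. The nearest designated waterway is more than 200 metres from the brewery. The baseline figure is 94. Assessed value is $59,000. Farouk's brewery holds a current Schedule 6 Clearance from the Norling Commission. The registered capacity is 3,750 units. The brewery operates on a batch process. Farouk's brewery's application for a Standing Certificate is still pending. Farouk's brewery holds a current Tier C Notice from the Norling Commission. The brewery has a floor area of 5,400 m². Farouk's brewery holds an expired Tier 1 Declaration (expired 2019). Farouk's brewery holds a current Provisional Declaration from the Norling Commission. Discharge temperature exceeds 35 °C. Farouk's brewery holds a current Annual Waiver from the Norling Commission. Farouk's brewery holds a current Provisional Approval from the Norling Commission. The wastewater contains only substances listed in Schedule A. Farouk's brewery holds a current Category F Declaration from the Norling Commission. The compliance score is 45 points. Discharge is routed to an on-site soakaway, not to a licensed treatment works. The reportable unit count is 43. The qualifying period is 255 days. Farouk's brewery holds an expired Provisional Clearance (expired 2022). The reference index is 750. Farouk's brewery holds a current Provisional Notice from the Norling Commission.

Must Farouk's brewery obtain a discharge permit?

Exception (a) is satisfied on its face — the qualifying period is 255 days, under the 280 days limit; assessed value is $59,000, under the $63,000 limit. Turning to paragraphs (f)–(m): (f) applies — a current Category F Declaration is held. (g) applies (a current Provisional Approval is held), but is itself disapplied by (h): (h) is engaged — the baseline figure is 94, meeting the 85 threshold. (i) would limit (h) — the reportable unit count is 43, meeting the 39 threshold — but (j) sets (i) aside: (j) operates against (i): a current Provisional Declaration is held. (k) operates (a current Annual Waiver is held), but is overridden by (l): (l) applies — the registered capacity is 3,750 units, meeting the 3,040 units threshold. (m) is not engaged (the reference index is 750, not below 643), so (l) stands. Exception (a) does not apply.
Exception (b) fails — discharge is not routed to a licensed treatment works.
Exception (c) does not apply: the Standing Certificate is not current.
Exception (d) fails — the Provisional Clearance is not current.
Exception (e) does not apply: there is no Tier 1 Declaration in force.
None of the exceptions is available; § 35 applies in full.

Yes — Farouk's brewery must obtain a discharge permit.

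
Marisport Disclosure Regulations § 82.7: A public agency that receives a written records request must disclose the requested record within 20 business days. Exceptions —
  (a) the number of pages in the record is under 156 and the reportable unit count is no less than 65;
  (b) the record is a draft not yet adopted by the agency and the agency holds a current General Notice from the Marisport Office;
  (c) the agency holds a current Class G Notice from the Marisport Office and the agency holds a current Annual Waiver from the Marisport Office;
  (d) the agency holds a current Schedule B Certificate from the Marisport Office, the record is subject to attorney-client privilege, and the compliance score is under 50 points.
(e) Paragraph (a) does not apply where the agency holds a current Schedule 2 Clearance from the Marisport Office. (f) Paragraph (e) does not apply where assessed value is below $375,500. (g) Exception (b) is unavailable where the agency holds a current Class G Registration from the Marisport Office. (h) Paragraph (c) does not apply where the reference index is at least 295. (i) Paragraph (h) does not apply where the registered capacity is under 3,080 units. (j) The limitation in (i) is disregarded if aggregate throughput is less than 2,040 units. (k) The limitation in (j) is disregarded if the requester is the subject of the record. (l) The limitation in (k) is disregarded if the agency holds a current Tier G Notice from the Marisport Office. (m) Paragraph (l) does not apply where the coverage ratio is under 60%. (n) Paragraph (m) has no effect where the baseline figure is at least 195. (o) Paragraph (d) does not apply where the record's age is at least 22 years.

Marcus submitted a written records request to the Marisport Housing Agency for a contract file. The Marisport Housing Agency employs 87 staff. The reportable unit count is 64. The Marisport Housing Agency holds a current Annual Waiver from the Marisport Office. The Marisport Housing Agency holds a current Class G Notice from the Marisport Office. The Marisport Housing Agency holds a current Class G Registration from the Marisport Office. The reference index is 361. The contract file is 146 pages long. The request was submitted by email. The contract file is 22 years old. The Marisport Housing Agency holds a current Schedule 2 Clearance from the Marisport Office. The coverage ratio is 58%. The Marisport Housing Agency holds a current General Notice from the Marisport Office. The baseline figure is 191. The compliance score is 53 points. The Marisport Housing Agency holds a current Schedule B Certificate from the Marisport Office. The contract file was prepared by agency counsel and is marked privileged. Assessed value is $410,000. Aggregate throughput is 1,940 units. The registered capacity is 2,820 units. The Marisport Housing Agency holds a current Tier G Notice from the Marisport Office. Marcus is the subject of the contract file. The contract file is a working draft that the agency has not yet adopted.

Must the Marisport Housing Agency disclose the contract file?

Exception (a) does not apply: the reportable unit count is 64, short of 65.
Exception (b) is satisfied on its face — the contract file is an unadopted draft; a current General Notice is held. But: (g) is engaged — a current Class G Registration is held. Exception (b) does not apply.
Exception (c): a current Class G Notice is held; a current Annual Waiver is held — every condition holds. Under paragraphs (h)–(n): (h) would limit (c) — the reference index is 361, meeting the 295 threshold — but (i) sets (h) aside: (i) is engaged — the registered capacity is 2,820 units, under the 3,080 units limit. (j) is triggered (aggregate throughput is 1,940 units, less than the 2,040 units limit), but is set aside by (k): (k) operates against (j): Marcus is the subject of the contract file. (l) is engaged (a current Tier G Notice is held), but is overridden by (m): (m) applies — the coverage ratio is 58%, under the 60% limit. (n) does not operate here (the baseline figure is 191, short of 195), so (m) stands. (c) remains available.
Exception (d) fails — the compliance score is 53 points, not under 50 points.

No — exception (c) applies; the Marisport Housing Agency is not required to disclose the contract file.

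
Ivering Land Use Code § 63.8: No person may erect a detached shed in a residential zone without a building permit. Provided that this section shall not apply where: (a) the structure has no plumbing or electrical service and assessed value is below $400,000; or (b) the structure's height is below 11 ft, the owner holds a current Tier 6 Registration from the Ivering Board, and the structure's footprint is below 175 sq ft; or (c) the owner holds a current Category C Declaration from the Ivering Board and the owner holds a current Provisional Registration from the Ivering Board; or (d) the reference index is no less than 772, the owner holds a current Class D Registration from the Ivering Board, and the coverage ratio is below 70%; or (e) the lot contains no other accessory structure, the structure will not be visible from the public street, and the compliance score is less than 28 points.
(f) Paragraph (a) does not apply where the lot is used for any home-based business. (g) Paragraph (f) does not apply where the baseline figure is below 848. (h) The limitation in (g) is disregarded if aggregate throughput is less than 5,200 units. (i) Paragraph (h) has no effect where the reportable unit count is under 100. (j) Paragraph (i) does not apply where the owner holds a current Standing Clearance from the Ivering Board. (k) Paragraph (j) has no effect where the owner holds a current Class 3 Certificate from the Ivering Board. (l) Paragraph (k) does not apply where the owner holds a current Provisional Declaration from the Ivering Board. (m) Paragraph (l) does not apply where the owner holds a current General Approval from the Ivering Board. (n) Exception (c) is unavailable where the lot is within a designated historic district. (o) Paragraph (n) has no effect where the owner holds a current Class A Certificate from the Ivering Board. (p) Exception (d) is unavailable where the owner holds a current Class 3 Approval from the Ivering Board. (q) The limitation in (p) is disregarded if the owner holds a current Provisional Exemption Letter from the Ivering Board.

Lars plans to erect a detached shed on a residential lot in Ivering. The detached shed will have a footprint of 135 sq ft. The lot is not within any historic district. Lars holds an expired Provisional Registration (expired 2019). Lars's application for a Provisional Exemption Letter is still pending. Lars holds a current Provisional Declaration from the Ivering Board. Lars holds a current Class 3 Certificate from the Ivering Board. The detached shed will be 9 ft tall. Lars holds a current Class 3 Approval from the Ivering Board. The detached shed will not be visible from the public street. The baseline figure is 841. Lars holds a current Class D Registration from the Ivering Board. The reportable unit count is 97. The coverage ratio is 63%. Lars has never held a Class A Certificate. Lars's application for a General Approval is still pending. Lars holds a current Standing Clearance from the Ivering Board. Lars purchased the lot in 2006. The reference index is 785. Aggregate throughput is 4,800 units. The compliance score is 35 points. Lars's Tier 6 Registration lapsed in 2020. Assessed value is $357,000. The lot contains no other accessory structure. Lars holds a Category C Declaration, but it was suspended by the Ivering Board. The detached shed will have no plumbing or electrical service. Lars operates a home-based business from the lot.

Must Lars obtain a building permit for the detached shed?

All of (a)'s requirements are met (there is no plumbing or electrical service; assessed value is $357,000, below the $400,000 limit). Turning to paragraphs (f)–(m): (f) applies — a home-based business operates on the lot. (g) would limit (f) — the baseline figure is 841, below the 848 limit — but (h) sets (g) aside: (h) is engaged — aggregate throughput is 4,800 units, less than the 5,200 units limit. (i) operates (the reportable unit count is 97, under the 100 limit), but yields to (j): (j) operates against (i): a current Standing Clearance is held. (k) operates (a current Class 3 Certificate is held), but is set aside by (l): (l) operates — a current Provisional Declaration is held. (m), which would lift (l), does not operate here — there is no General Approval in force. (a) is therefore removed.
Exception (b) fails — the Tier 6 Registration is not current.
Exception (c) fails — no current Category C Declaration is held.
Exception (d) is satisfied on its face — the reference index is 785, meeting the 772 threshold; a current Class D Registration is held; the coverage ratio is 63%, below the 70% limit. But: (p) applies — a current Class 3 Approval is held. (q), which would lift (p), is not engaged — no current Provisional Exemption Letter is held. So (d) is unavailable.
Exception (e) fails — the compliance score is 35 points, not less than 28 points.
No exception is made out. Lars falls within the general rule.

Yes — Lars must obtain a building permit.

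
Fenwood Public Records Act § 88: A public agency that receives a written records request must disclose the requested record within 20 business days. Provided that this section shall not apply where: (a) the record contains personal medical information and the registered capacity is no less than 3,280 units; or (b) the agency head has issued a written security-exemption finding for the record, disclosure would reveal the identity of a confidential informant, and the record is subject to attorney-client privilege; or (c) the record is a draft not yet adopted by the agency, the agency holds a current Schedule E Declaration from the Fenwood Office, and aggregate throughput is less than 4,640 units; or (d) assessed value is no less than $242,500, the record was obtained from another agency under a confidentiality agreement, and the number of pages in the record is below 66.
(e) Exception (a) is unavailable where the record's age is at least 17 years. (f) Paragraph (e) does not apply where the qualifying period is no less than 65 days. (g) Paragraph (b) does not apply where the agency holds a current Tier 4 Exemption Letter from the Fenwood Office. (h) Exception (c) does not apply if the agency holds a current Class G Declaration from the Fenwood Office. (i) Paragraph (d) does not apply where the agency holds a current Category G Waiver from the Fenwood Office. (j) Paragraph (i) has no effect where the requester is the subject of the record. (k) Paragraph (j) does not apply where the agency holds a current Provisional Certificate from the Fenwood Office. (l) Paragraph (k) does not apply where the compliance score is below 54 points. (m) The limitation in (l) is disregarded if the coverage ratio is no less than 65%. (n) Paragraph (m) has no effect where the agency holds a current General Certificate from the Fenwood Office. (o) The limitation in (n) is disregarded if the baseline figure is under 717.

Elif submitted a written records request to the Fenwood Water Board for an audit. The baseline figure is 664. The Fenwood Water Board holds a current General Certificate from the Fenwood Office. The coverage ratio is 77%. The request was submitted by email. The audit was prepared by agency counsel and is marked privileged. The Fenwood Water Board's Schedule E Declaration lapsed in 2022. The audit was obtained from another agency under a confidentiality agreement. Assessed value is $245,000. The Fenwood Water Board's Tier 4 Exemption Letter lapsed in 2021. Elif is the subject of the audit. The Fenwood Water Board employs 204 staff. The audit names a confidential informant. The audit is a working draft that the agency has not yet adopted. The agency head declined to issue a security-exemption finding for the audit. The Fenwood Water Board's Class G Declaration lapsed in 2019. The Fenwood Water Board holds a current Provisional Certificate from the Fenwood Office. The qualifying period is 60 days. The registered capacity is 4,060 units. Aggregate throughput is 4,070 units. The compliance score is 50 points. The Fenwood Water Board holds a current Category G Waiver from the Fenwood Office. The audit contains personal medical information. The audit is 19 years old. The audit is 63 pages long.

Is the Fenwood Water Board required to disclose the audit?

Exception (a): the audit contains personal medical information; the registered capacity is 4,060 units, meeting the 3,280 units threshold — every condition holds. But applying paragraphs (e)–(f): (e) is triggered — the record's age is 19 years, meeting the 17 years threshold. (f) is inapplicable (the qualifying period is 60 days, short of 65 days), so (e) stands. (a) is therefore removed.
Exception (b) does not apply: the agency head declined to issue a security-exemption finding.
Exception (c) requires that the agency holds a current Schedule E Declaration from the Fenwood Office; but no current Schedule E Declaration is held, so (c) is unavailable.
All of (d)'s requirements are met (assessed value is $245,000, meeting the $242,500 threshold; the audit was obtained under a confidentiality agreement; the number of pages in the record is 63, below the 66 limit). However, paragraphs (i)–(o) must be considered: (i) operates against (d): a current Category G Waiver is held. (j) is triggered (Elif is the subject of the audit), but yields to (k): (k) is triggered — a current Provisional Certificate is held. (l) would limit (k) — the compliance score is 50 points, below the 54 points limit — but (m) sets (l) aside: (m) operates against (l): the coverage ratio is 77%, meeting the 65% threshold. (n) applies (a current General Certificate is held), but is displaced by (o): (o) operates against (n): the baseline figure is 664, under the 717 limit. Exception (d) does not apply.
Every exception is unavailable, so the rule governs.

Yes — the Fenwood Water Board must disclose the audit.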